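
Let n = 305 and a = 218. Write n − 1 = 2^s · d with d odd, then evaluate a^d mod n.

n − 1 = 304 = 2^4 · 19, so s = 4 and d = 19.
218^19 mod 305 = 152.

152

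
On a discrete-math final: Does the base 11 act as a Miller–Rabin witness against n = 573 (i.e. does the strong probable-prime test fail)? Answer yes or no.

n − 1 = 572 = 2^2 · 143, so s = 2 and d = 143.
x_0 = 11^143 mod 573 = 275.
x_0 is neither 1 nor 572, so continue squaring.
x_1 = 275^2 mod 573 = 562.
Reached i = s−1 = 1 without hitting −1: 11 is a Miller–Rabin witness and 573 is composite.

yes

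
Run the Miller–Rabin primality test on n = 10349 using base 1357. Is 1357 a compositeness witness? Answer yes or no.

no

n − 1 = 10348 = 2^2 · 2587, so s = 2 and d = 2587.
x_0 = 1357^2587 mod 10349 = 10348.
x_0 = 10348 ≡ −1, so 1357 is not a witness.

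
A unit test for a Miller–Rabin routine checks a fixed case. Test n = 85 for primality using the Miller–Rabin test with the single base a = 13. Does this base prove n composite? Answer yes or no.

n − 1 = 84 = 2^2 · 21, so s = 2 and d = 21.
x_0 = 13^21 mod 85 = 13.
x_0 is neither 1 nor 84, so continue squaring.
x_1 = 13^2 mod 85 = 84.
x_1 ≡ −1, so 13 is not a witness.

no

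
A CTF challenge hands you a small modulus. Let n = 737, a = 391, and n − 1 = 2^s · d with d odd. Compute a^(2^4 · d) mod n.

n − 1 = 736 = 2^5 · 23, so s = 5 and d = 23.
x_0 = 391^23 mod 737 = 150.
x_1 = 150^2 mod 737 = 390.
x_2 = 390^2 mod 737 = 278.
x_3 = 278^2 mod 737 = 636.
x_4 = 636^2 mod 737 = 620.

620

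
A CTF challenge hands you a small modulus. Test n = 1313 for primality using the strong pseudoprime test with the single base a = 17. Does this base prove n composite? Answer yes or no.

yes

n − 1 = 1312 = 2^5 · 41, so s = 5 and d = 41.
x_0 = 17^41 mod 1313 = 1128.
x_0 is neither 1 nor 1312, so continue squaring.
x_1 = 1128^2 mod 1313 = 87.
x_2 = 87^2 mod 1313 = 1004.
x_3 = 1004^2 mod 1313 = 945.
x_4 = 945^2 mod 1313 = 185.
Reached i = s−1 = 4 without hitting −1: 17 is a Miller–Rabin witness and 1313 is composite.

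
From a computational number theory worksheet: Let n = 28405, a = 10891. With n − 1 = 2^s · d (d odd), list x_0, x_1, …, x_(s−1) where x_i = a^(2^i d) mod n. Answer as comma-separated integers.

n − 1 = 28404 = 2^2 · 7101, so s = 2 and d = 7101.
x_0 = 10891^7101 mod 28405 = 10451.
x_1 = 10451^2 mod 28405 = 6176.

10451, 6176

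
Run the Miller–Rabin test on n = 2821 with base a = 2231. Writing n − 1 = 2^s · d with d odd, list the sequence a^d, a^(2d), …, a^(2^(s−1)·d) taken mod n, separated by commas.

n − 1 = 2820 = 2^2 · 705, so s = 2 and d = 705.
x_0 = 2231^705 mod 2821 = 216.
x_1 = 216^2 mod 2821 = 1520.

216, 1520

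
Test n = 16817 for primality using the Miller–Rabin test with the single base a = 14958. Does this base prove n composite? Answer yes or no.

n − 1 = 16816 = 2^4 · 1051, so s = 4 and d = 1051.
x_0 = 14958^1051 mod 16817 = 12950.
x_0 is neither 1 nor 16816, so continue squaring.
x_1 = 12950^2 mod 16817 = 3376.
x_2 = 3376^2 mod 16817 = 12267.
x_3 = 12267^2 mod 16817 = 773.
Reached i = s−1 = 3 without hitting −1: 14958 is a Miller–Rabin witness and 16817 is composite.

yes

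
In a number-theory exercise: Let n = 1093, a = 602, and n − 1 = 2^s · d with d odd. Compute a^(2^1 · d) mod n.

n − 1 = 1092 = 2^2 · 273, so s = 2 and d = 273.
x_0 = 602^273 mod 1093 = 1092.
x_1 = 1092^2 mod 1093 = 1.

1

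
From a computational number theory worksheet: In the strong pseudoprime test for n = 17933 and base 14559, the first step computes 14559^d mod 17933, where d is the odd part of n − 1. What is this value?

7370

n − 1 = 17932 = 2^2 · 4483, so s = 2 and d = 4483.
14559^4483 mod 17933 = 7370.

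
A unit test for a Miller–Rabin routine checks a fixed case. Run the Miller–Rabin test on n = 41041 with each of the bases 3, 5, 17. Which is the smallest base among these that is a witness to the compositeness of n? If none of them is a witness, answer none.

n − 1 = 41040 = 2^4 · 2565, so s = 4 and d = 2565.
Base 3: x_0 = 3^2565 mod 41041 = 24597. x_0 is neither 1 nor 41040, so continue squaring. x_1 = 24597^2 mod 41041 = 27028. x_2 = 27028^2 mod 41041 = 24025. x_3 = 24025^2 mod 41041 = 1. x_3 = 1 but x_2 ≠ ±1, a nontrivial square root of 1 — 3 is a witness and 41041 is composite.
Base 5: x_0 = 5^2565 mod 41041 = 38303. x_0 is neither 1 nor 41040, so continue squaring. x_1 = 38303^2 mod 41041 = 27182. x_2 = 27182^2 mod 41041 = 1. x_2 = 1 but x_1 ≠ ±1, a nontrivial square root of 1 — 5 is a witness and 41041 is composite.
Base 17: x_0 = 17^2565 mod 41041 = 33032. x_0 is neither 1 nor 41040, so continue squaring. x_1 = 33032^2 mod 41041 = 38039. x_2 = 38039^2 mod 41041 = 24025. x_3 = 24025^2 mod 41041 = 1. x_3 = 1 but x_2 ≠ ±1, a nontrivial square root of 1 — 17 is a witness and 41041 is composite.
The smallest witness among the given bases is 3.

3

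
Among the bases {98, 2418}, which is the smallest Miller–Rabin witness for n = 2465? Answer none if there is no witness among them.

n − 1 = 2464 = 2^5 · 77, so s = 5 and d = 77.
Base 98: x_0 = 98^77 mod 2465 = 2308. x_0 is neither 1 nor 2464, so continue squaring. x_1 = 2308^2 mod 2465 = 2464. x_1 ≡ −1, so 98 is not a witness.
Base 2418: x_0 = 2418^77 mod 2465 = 2163. x_0 is neither 1 nor 2464, so continue squaring. x_1 = 2163^2 mod 2465 = 2464. x_1 ≡ −1, so 2418 is not a witness.
No listed base is a witness for 2465.

none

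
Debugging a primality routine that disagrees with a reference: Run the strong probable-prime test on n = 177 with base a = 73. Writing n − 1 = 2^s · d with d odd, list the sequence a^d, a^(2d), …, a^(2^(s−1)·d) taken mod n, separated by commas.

n − 1 = 176 = 2^4 · 11, so s = 4 and d = 11.
x_0 = 73^11 mod 177 = 172.
x_1 = 172^2 mod 177 = 25.
x_2 = 25^2 mod 177 = 94.
x_3 = 94^2 mod 177 = 163.

172, 25, 94, 163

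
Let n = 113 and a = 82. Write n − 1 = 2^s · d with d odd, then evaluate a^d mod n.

n − 1 = 112 = 2^4 · 7, so s = 4 and d = 7.
By repeated squaring, 82^7 ≡ 95 (mod 113).

95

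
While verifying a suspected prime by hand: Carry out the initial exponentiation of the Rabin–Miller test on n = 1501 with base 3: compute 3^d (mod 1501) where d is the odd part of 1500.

n − 1 = 1500 = 2^2 · 375, so s = 2 and d = 375.
By repeated squaring, 3^375 ≡ 1437 (mod 1501).

1437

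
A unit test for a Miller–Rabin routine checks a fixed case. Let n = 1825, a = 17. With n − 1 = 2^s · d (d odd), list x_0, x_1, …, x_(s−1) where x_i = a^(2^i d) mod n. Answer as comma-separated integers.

n − 1 = 1824 = 2^5 · 57, so s = 5 and d = 57.
x_0 = 17^57 mod 1825 = 1377.
x_1 = 1377^2 mod 1825 = 1779.
x_2 = 1779^2 mod 1825 = 291.
x_3 = 291^2 mod 1825 = 731.
x_4 = 731^2 mod 1825 = 1461.

1377, 1779, 291, 731, 1461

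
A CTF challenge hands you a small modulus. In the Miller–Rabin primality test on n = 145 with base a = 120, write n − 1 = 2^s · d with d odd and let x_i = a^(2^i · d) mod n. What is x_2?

n − 1 = 144 = 2^4 · 9, so s = 4 and d = 9.
x_0 = 120^9 mod 145 = 100.
x_1 = 100^2 mod 145 = 140.
x_2 = 140^2 mod 145 = 25.

25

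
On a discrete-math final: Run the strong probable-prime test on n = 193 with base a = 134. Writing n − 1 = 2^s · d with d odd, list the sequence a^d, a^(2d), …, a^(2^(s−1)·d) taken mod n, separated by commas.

166, 150, 112, 192, 1, 1

n − 1 = 192 = 2^6 · 3, so s = 6 and d = 3.
x_0 = 134^3 mod 193 = 166.
x_1 = 166^2 mod 193 = 150.
x_2 = 150^2 mod 193 = 112.
x_3 = 112^2 mod 193 = 192.
x_4 = 192^2 mod 193 = 1.
x_5 = 1^2 mod 193 = 1.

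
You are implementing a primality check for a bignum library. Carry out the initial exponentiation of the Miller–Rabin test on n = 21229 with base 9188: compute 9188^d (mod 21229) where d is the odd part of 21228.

3340

n − 1 = 21228 = 2^2 · 5307, so s = 2 and d = 5307.
9188^5307 mod 21229 = 3340.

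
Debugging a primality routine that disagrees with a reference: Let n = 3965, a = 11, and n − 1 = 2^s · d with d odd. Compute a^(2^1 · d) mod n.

121

n − 1 = 3964 = 2^2 · 991, so s = 2 and d = 991.
x_0 = 11^991 mod 3965 = 3161.
x_1 = 3161^2 mod 3965 = 121.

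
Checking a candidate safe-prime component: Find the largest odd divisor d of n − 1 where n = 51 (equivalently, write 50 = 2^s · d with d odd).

Halving: 50 → 25; 25 is odd.
So 50 = 2^1 · 25.

25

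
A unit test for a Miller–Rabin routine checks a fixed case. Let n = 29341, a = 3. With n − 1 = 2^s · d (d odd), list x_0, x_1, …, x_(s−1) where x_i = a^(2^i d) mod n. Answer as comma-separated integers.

n − 1 = 29340 = 2^2 · 7335, so s = 2 and d = 7335.
x_0 = 3^7335 mod 29341 = 22569.
x_1 = 22569^2 mod 29341 = 1.

22569, 1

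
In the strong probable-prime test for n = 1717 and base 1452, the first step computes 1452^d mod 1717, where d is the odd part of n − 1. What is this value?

516

n − 1 = 1716 = 2^2 · 429, so s = 2 and d = 429.
Repeated squaring mod 1717: 1452^1 ≡ 1452, 1452^2 ≡ 1545, 1452^4 ≡ 395, 1452^8 ≡ 1495, 1452^16 ≡ 1208, 1452^32 ≡ 1531, 1452^64 ≡ 256, 1452^128 ≡ 290, 1452^256 ≡ 1684.
429 = 256 + 128 + 32 + 8 + 4 + 1, so 1452^429 ≡ 1684·290·1531·1495·395·1452 ≡ 516 (mod 1717).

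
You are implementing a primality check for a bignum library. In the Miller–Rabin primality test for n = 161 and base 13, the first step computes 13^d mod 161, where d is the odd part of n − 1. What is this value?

27

n − 1 = 160 = 2^5 · 5, so s = 5 and d = 5.
Repeated squaring mod 161: 13^1 ≡ 13, 13^2 ≡ 8, 13^4 ≡ 64.
5 = 4 + 1, so 13^5 ≡ 64·13 ≡ 27 (mod 161).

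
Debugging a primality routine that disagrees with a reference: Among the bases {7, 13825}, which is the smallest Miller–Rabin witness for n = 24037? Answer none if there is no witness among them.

n − 1 = 24036 = 2^2 · 6009, so s = 2 and d = 6009.
Base 7: x_0 = 7^6009 mod 24037 = 17844. x_0 is neither 1 nor 24036, so continue squaring. x_1 = 17844^2 mod 24037 = 14234. Reached i = s−1 = 1 without hitting −1: 7 is a Miller–Rabin witness and 24037 is composite.
Base 13825: x_0 = 13825^6009 mod 24037 = 20194. x_0 is neither 1 nor 24036, so continue squaring. x_1 = 20194^2 mod 24037 = 9931. Reached i = s−1 = 1 without hitting −1: 13825 is a Miller–Rabin witness and 24037 is composite.
The smallest witness among the given bases is 7.

7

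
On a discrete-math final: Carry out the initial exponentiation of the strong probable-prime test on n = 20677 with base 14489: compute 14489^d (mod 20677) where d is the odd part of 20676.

n − 1 = 20676 = 2^2 · 5169, so s = 2 and d = 5169.
14489^5169 mod 20677 = 4231.

4231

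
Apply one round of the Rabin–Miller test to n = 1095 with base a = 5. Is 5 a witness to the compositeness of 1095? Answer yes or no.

n − 1 = 1094 = 2^1 · 547, so s = 1 and d = 547.
x_0 = 5^547 mod 1095 = 350.
x_0 ∉ {1, 1094} and s = 1, so 5 is a Miller–Rabin witness and 1095 is composite.

yes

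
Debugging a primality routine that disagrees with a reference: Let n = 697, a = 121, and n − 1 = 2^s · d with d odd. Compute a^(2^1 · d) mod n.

n − 1 = 696 = 2^3 · 87, so s = 3 and d = 87.
x_0 = 121^87 mod 697 = 77.
x_1 = 77^2 mod 697 = 353.

353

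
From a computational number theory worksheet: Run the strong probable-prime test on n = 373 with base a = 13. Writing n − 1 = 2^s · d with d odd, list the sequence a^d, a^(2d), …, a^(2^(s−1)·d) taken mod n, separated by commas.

n − 1 = 372 = 2^2 · 93, so s = 2 and d = 93.
x_0 = 13^93 mod 373 = 372.
x_1 = 372^2 mod 373 = 1.

372, 1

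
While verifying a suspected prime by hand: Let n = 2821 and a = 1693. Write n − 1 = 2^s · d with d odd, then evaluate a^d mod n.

1210

n − 1 = 2820 = 2^2 · 705, so s = 2 and d = 705.
1693^705 mod 2821 = 1210.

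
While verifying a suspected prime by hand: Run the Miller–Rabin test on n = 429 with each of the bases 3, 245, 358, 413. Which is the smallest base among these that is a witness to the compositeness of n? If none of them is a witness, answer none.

n − 1 = 428 = 2^2 · 107, so s = 2 and d = 107.
Base 3: x_0 = 3^107 mod 429 = 9. x_0 is neither 1 nor 428, so continue squaring. x_1 = 9^2 mod 429 = 81. Reached i = s−1 = 1 without hitting −1: 3 is a Miller–Rabin witness and 429 is composite.
Base 245: x_0 = 245^107 mod 429 = 383. x_0 is neither 1 nor 428, so continue squaring. x_1 = 383^2 mod 429 = 400. Reached i = s−1 = 1 without hitting −1: 245 is a Miller–Rabin witness and 429 is composite.
Base 358: x_0 = 358^107 mod 429 = 184. x_0 is neither 1 nor 428, so continue squaring. x_1 = 184^2 mod 429 = 394. Reached i = s−1 = 1 without hitting −1: 358 is a Miller–Rabin witness and 429 is composite.
Base 413: x_0 = 413^107 mod 429 = 173. x_0 is neither 1 nor 428, so continue squaring. x_1 = 173^2 mod 429 = 328. Reached i = s−1 = 1 without hitting −1: 413 is a Miller–Rabin witness and 429 is composite.
The smallest witness among the given bases is 3.

3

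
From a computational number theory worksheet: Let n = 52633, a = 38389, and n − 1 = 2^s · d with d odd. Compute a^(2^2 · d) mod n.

n − 1 = 52632 = 2^3 · 6579, so s = 3 and d = 6579.
x_0 = 38389^6579 mod 52633 = 26573.
x_1 = 26573^2 mod 52633 = 1.
x_2 = 1^2 mod 52633 = 1.

1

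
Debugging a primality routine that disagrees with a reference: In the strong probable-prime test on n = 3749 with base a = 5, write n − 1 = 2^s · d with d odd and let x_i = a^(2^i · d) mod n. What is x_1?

n − 1 = 3748 = 2^2 · 937, so s = 2 and d = 937.
x_0 = 5^937 mod 3749 = 2735.
x_1 = 2735^2 mod 3749 = 970.

970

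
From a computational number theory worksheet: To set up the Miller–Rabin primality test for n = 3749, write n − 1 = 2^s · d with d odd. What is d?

937

Halving: 3748 → 1874 → 937; 937 is odd.
So 3748 = 2^2 · 937.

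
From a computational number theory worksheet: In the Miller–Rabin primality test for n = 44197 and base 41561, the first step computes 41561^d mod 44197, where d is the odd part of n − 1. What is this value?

n − 1 = 44196 = 2^2 · 11049, so s = 2 and d = 11049.
Repeated squaring mod 44197: 41561^1 ≡ 41561, 41561^2 ≡ 9567, 41561^4 ≡ 39699, 41561^8 ≡ 33975, 41561^16 ≡ 7576, 41561^32 ≡ 28070, 41561^64 ≡ 24981, 41561^128 ≡ 32918, 41561^256 ≡ 16875, 41561^512 ≡ 4354, 41561^1024 ≡ 41000, 41561^2048 ≡ 11302, 41561^4096 ≡ 5874, 41561^8192 ≡ 30216.
11049 = 8192 + 2048 + 512 + 256 + 32 + 8 + 1, so 41561^11049 ≡ 30216·11302·4354·16875·28070·33975·41561 ≡ 24242 (mod 44197).

24242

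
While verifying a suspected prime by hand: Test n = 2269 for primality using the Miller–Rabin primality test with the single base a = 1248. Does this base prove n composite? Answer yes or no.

no

n − 1 = 2268 = 2^2 · 567, so s = 2 and d = 567.
Repeated squaring mod 2269: 1248^1 ≡ 1248, 1248^2 ≡ 970, 1248^4 ≡ 1534, 1248^8 ≡ 203, 1248^16 ≡ 367, 1248^32 ≡ 818, 1248^64 ≡ 2038, 1248^128 ≡ 1174, 1248^256 ≡ 993, 1248^512 ≡ 1303.
567 = 512 + 32 + 16 + 4 + 2 + 1, so 1248^567 ≡ 1303·818·367·1534·970·1248 ≡ 2268 (mod 2269).
x_0 = 1248^567 mod 2269 = 2268.
x_0 = 2268 ≡ −1, so 1248 is not a witness.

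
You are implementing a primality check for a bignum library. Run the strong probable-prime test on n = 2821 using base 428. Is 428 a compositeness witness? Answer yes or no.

yes

n − 1 = 2820 = 2^2 · 705, so s = 2 and d = 705.
x_0 = 428^705 mod 2821 = 1520.
x_0 is neither 1 nor 2820, so continue squaring.
x_1 = 1520^2 mod 2821 = 1.
x_1 = 1 but x_0 ≠ ±1, a nontrivial square root of 1 — 428 is a witness and 2821 is composite.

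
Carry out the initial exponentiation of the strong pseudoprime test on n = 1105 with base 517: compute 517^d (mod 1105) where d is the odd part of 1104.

402

n − 1 = 1104 = 2^4 · 69, so s = 4 and d = 69.
By repeated squaring, 517^69 ≡ 402 (mod 1105).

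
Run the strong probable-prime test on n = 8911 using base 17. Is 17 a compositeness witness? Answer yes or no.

yes

n − 1 = 8910 = 2^1 · 4455, so s = 1 and d = 4455.
x_0 = 17^4455 mod 8911 = 2547.
x_0 ∉ {1, 8910} and s = 1, so 17 is a Miller–Rabin witness and 8911 is composite.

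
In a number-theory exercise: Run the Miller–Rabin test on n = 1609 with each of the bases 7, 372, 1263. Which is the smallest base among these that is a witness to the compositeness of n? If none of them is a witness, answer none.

none

n − 1 = 1608 = 2^3 · 201, so s = 3 and d = 201.
Base 7: x_0 = 7^201 mod 1609 = 979. x_0 is neither 1 nor 1608, so continue squaring. x_1 = 979^2 mod 1609 = 1086. x_2 = 1086^2 mod 1609 = 1608. x_2 ≡ −1, so 7 is not a witness.
Base 372: x_0 = 372^201 mod 1609 = 1608. x_0 = 1608 ≡ −1, so 372 is not a witness.
Base 1263: x_0 = 1263^201 mod 1609 = 1608. x_0 = 1608 ≡ −1, so 1263 is not a witness.
No listed base is a witness for 1609.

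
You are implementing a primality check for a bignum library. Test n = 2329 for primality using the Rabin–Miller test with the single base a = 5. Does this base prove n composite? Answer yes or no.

n − 1 = 2328 = 2^3 · 291, so s = 3 and d = 291.
x_0 = 5^291 mod 2329 = 482.
x_0 is neither 1 nor 2328, so continue squaring.
x_1 = 482^2 mod 2329 = 1753.
x_2 = 1753^2 mod 2329 = 1058.
Reached i = s−1 = 2 without hitting −1: 5 is a Miller–Rabin witness and 2329 is composite.

yes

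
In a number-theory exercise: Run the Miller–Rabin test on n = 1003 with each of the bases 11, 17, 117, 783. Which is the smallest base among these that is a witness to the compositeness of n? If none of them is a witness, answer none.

11

n − 1 = 1002 = 2^1 · 501, so s = 1 and d = 501.
Base 11: x_0 = 11^501 mod 1003 = 214. x_0 ∉ {1, 1002} and s = 1, so 11 is a Miller–Rabin witness and 1003 is composite.
Base 17: x_0 = 17^501 mod 1003 = 765. x_0 ∉ {1, 1002} and s = 1, so 17 is a Miller–Rabin witness and 1003 is composite.
Base 117: x_0 = 117^501 mod 1003 = 648. x_0 ∉ {1, 1002} and s = 1, so 117 is a Miller–Rabin witness and 1003 is composite.
Base 783: x_0 = 783^501 mod 1003 = 936. x_0 ∉ {1, 1002} and s = 1, so 783 is a Miller–Rabin witness and 1003 is composite.
The smallest witness among the given bases is 11.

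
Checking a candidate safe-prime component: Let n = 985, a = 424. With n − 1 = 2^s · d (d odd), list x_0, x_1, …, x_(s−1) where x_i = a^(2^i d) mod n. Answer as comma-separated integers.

n − 1 = 984 = 2^3 · 123, so s = 3 and d = 123.
x_0 = 424^123 mod 985 = 509.
x_1 = 509^2 mod 985 = 26.
x_2 = 26^2 mod 985 = 676.

509, 26, 676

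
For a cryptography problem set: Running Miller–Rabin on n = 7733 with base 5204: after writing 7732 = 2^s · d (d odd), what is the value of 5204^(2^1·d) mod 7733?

1431

n − 1 = 7732 = 2^2 · 1933, so s = 2 and d = 1933.
x_0 = 5204^1933 mod 7733 = 5952.
x_1 = 5952^2 mod 7733 = 1431.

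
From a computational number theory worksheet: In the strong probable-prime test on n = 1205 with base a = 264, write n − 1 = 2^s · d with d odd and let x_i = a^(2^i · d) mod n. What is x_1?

676

n − 1 = 1204 = 2^2 · 301, so s = 2 and d = 301.
x_0 = 264^301 mod 1205 = 1179.
x_1 = 1179^2 mod 1205 = 676.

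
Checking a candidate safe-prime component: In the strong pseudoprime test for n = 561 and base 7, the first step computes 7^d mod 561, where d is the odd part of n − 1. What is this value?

241

n − 1 = 560 = 2^4 · 35, so s = 4 and d = 35.
Repeated squaring mod 561: 7^1 ≡ 7, 7^2 ≡ 49, 7^4 ≡ 157, 7^8 ≡ 526, 7^16 ≡ 103, 7^32 ≡ 511.
35 = 32 + 2 + 1, so 7^35 ≡ 511·49·7 ≡ 241 (mod 561).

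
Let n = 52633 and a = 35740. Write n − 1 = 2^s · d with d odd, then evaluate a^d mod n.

n − 1 = 52632 = 2^3 · 6579, so s = 3 and d = 6579.
Repeated squaring mod 52633: 35740^1 ≡ 35740, 35740^2 ≡ 49956, 35740^4 ≡ 8241, 35740^8 ≡ 17511, 35740^16 ≡ 47896, 35740^32 ≡ 17511, 35740^64 ≡ 47896, 35740^128 ≡ 17511, 35740^256 ≡ 47896, 35740^512 ≡ 17511, 35740^1024 ≡ 47896, 35740^2048 ≡ 17511, 35740^4096 ≡ 47896.
6579 = 4096 + 2048 + 256 + 128 + 32 + 16 + 2 + 1, so 35740^6579 ≡ 47896·17511·47896·17511·17511·47896·49956·35740 ≡ 10814 (mod 52633).

10814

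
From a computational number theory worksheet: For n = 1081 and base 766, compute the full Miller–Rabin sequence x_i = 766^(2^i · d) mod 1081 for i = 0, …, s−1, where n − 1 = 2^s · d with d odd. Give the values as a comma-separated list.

n − 1 = 1080 = 2^3 · 135, so s = 3 and d = 135.
x_0 = 766^135 mod 1081 = 504.
x_1 = 504^2 mod 1081 = 1062.
x_2 = 1062^2 mod 1081 = 361.

504, 1062, 361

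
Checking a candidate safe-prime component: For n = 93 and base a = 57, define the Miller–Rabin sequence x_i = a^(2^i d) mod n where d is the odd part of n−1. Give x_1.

n − 1 = 92 = 2^2 · 23, so s = 2 and d = 23.
x_0 = 57^23 mod 93 = 6.
x_1 = 6^2 mod 93 = 36.

36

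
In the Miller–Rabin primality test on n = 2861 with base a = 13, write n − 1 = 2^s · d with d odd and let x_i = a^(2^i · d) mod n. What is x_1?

n − 1 = 2860 = 2^2 · 715, so s = 2 and d = 715.
Repeated squaring mod 2861: 13^1 ≡ 13, 13^2 ≡ 169, 13^4 ≡ 2812, 13^8 ≡ 2401, 13^16 ≡ 2747, 13^32 ≡ 1552, 13^64 ≡ 2603, 13^128 ≡ 761, 13^256 ≡ 1199, 13^512 ≡ 1379.
715 = 512 + 128 + 64 + 8 + 2 + 1, so 13^715 ≡ 1379·761·2603·2401·169·13 ≡ 1 (mod 2861).
x_0 = 1.
x_1 = 1^2 mod 2861 = 1.

1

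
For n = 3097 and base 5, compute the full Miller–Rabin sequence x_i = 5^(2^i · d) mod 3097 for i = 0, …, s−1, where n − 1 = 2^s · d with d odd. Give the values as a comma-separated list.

2015, 58, 267

n − 1 = 3096 = 2^3 · 387, so s = 3 and d = 387.
x_0 = 5^387 mod 3097 = 2015.
x_1 = 2015^2 mod 3097 = 58.
x_2 = 58^2 mod 3097 = 267.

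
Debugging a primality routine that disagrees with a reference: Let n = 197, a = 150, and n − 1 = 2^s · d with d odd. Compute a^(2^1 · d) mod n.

1

n − 1 = 196 = 2^2 · 49, so s = 2 and d = 49.
x_0 = 150^49 mod 197 = 1.
x_1 = 1^2 mod 197 = 1.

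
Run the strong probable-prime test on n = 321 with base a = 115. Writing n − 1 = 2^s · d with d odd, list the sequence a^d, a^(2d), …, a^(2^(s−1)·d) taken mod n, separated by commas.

n − 1 = 320 = 2^6 · 5, so s = 6 and d = 5.
x_0 = 115^5 mod 321 = 133.
x_1 = 133^2 mod 321 = 34.
x_2 = 34^2 mod 321 = 193.
x_3 = 193^2 mod 321 = 13.
x_4 = 13^2 mod 321 = 169.
x_5 = 169^2 mod 321 = 313.

133, 34, 193, 13, 169, 313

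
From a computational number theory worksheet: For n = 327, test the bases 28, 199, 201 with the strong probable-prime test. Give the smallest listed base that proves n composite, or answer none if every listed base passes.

28

n − 1 = 326 = 2^1 · 163, so s = 1 and d = 163.
Base 28: x_0 = 28^163 mod 327 = 28. x_0 ∉ {1, 326} and s = 1, so 28 is a Miller–Rabin witness and 327 is composite.
Base 199: x_0 = 199^163 mod 327 = 19. x_0 ∉ {1, 326} and s = 1, so 199 is a Miller–Rabin witness and 327 is composite.
Base 201: x_0 = 201^163 mod 327 = 126. x_0 ∉ {1, 326} and s = 1, so 201 is a Miller–Rabin witness and 327 is composite.
The smallest witness among the given bases is 28.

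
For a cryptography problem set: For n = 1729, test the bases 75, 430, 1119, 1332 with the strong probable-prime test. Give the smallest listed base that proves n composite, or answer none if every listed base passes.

n − 1 = 1728 = 2^6 · 27, so s = 6 and d = 27.
Base 75: x_0 = 75^27 mod 1729 = 1728. x_0 = 1728 ≡ −1, so 75 is not a witness.
Base 430: x_0 = 430^27 mod 1729 = 664. x_0 is neither 1 nor 1728, so continue squaring. x_1 = 664^2 mod 1729 = 1. x_1 = 1 but x_0 ≠ ±1, a nontrivial square root of 1 — 430 is a witness and 1729 is composite.
Base 1119: x_0 = 1119^27 mod 1729 = 1483. x_0 is neither 1 nor 1728, so continue squaring. x_1 = 1483^2 mod 1729 = 1. x_1 = 1 but x_0 ≠ ±1, a nontrivial square root of 1 — 1119 is a witness and 1729 is composite.
Base 1332: x_0 = 1332^27 mod 1729 = 645. x_0 is neither 1 nor 1728, so continue squaring. x_1 = 645^2 mod 1729 = 1065. x_2 = 1065^2 mod 1729 = 1. x_2 = 1 but x_1 ≠ ±1, a nontrivial square root of 1 — 1332 is a witness and 1729 is composite.
The smallest witness among the given bases is 430.

430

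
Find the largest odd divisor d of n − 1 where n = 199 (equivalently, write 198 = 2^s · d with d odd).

Halving: 198 → 99; 99 is odd.
So 198 = 2^1 · 99.

99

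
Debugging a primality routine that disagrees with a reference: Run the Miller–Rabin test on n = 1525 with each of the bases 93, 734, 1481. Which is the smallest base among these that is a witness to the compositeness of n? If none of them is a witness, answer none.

n − 1 = 1524 = 2^2 · 381, so s = 2 and d = 381.
Base 93: x_0 = 93^381 mod 1525 = 843. x_0 is neither 1 nor 1524, so continue squaring. x_1 = 843^2 mod 1525 = 1524. x_1 ≡ −1, so 93 is not a witness.
Base 734: x_0 = 734^381 mod 1525 = 1009. x_0 is neither 1 nor 1524, so continue squaring. x_1 = 1009^2 mod 1525 = 906. Reached i = s−1 = 1 without hitting −1: 734 is a Miller–Rabin witness and 1525 is composite.
Base 1481: x_0 = 1481^381 mod 1525 = 831. x_0 is neither 1 nor 1524, so continue squaring. x_1 = 831^2 mod 1525 = 1261. Reached i = s−1 = 1 without hitting −1: 1481 is a Miller–Rabin witness and 1525 is composite.
The smallest witness among the given bases is 734.

734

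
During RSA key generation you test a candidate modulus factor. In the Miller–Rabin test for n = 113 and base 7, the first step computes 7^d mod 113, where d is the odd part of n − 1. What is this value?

112

n − 1 = 112 = 2^4 · 7, so s = 4 and d = 7.
Repeated squaring mod 113: 7^1 ≡ 7, 7^2 ≡ 49, 7^4 ≡ 28.
7 = 4 + 2 + 1, so 7^7 ≡ 28·49·7 ≡ 112 (mod 113).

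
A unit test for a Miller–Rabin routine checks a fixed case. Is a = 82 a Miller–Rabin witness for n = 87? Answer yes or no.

n − 1 = 86 = 2^1 · 43, so s = 1 and d = 43.
Repeated squaring mod 87: 82^1 ≡ 82, 82^2 ≡ 25, 82^4 ≡ 16, 82^8 ≡ 82, 82^16 ≡ 25, 82^32 ≡ 16.
43 = 32 + 8 + 2 + 1, so 82^43 ≡ 16·82·25·82 ≡ 82 (mod 87).
x_0 = 82^43 mod 87 = 82.
x_0 ∉ {1, 86} and s = 1, so 82 is a Miller–Rabin witness and 87 is composite.

yes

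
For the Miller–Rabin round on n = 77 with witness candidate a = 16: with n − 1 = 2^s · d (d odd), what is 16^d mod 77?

n − 1 = 76 = 2^2 · 19, so s = 2 and d = 19.
Repeated squaring mod 77: 16^1 ≡ 16, 16^2 ≡ 25, 16^4 ≡ 9, 16^8 ≡ 4, 16^16 ≡ 16.
19 = 16 + 2 + 1, so 16^19 ≡ 16·25·16 ≡ 9 (mod 77).

9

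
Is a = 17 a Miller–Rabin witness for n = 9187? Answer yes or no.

no

n − 1 = 9186 = 2^1 · 4593, so s = 1 and d = 4593.
x_0 = 17^4593 mod 9187 = 9186.
x_0 = 9186 ≡ −1, so 17 is not a witness.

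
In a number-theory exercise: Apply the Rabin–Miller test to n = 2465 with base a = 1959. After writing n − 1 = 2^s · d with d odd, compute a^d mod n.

1364

n − 1 = 2464 = 2^5 · 77, so s = 5 and d = 77.
1959^77 mod 2465 = 1364.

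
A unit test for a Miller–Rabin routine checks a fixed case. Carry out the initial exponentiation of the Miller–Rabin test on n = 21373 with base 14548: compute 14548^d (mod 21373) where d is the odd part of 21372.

n − 1 = 21372 = 2^2 · 5343, so s = 2 and d = 5343.
14548^5343 mod 21373 = 17244.

17244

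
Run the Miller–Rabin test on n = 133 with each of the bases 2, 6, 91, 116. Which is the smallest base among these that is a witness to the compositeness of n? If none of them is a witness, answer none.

2

n − 1 = 132 = 2^2 · 33, so s = 2 and d = 33.
Base 2: x_0 = 2^33 mod 133 = 50. x_0 is neither 1 nor 132, so continue squaring. x_1 = 50^2 mod 133 = 106. Reached i = s−1 = 1 without hitting −1: 2 is a Miller–Rabin witness and 133 is composite.
Base 6: x_0 = 6^33 mod 133 = 125. x_0 is neither 1 nor 132, so continue squaring. x_1 = 125^2 mod 133 = 64. Reached i = s−1 = 1 without hitting −1: 6 is a Miller–Rabin witness and 133 is composite.
Base 91: x_0 = 91^33 mod 133 = 84. x_0 is neither 1 nor 132, so continue squaring. x_1 = 84^2 mod 133 = 7. Reached i = s−1 = 1 without hitting −1: 91 is a Miller–Rabin witness and 133 is composite.
Base 116: x_0 = 116^33 mod 133 = 50. x_0 is neither 1 nor 132, so continue squaring. x_1 = 50^2 mod 133 = 106. Reached i = s−1 = 1 without hitting −1: 116 is a Miller–Rabin witness and 133 is composite.
The smallest witness among the given bases is 2.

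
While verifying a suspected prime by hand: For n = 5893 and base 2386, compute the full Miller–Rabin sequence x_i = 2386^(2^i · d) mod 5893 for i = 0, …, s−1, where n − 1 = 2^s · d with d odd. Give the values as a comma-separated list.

n − 1 = 5892 = 2^2 · 1473, so s = 2 and d = 1473.
x_0 = 2386^1473 mod 5893 = 1762.
x_1 = 1762^2 mod 5893 = 4926.

1762, 4926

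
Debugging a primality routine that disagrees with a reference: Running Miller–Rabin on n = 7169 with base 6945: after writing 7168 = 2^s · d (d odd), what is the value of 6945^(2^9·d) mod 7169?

1172

n − 1 = 7168 = 2^10 · 7, so s = 10 and d = 7.
x_0 = 6945^7 mod 7169 = 5142.
x_1 = 5142^2 mod 7169 = 892.
x_2 = 892^2 mod 7169 = 7074.
x_3 = 7074^2 mod 7169 = 1856.
x_4 = 1856^2 mod 7169 = 3616.
x_5 = 3616^2 mod 7169 = 6369.
x_6 = 6369^2 mod 7169 = 1959.
x_7 = 1959^2 mod 7169 = 2266.
x_8 = 2266^2 mod 7169 = 1752.
x_9 = 1752^2 mod 7169 = 1172.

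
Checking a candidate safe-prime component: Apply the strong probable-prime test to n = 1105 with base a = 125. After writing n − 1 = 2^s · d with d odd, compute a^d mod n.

n − 1 = 1104 = 2^4 · 69, so s = 4 and d = 69.
125^69 mod 1105 = 840.

840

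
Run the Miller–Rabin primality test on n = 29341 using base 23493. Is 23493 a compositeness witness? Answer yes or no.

n − 1 = 29340 = 2^2 · 7335, so s = 2 and d = 7335.
x_0 = 23493^7335 mod 29341 = 7431.
x_0 is neither 1 nor 29340, so continue squaring.
x_1 = 7431^2 mod 29341 = 29340.
x_1 ≡ −1, so 23493 is not a witness.

no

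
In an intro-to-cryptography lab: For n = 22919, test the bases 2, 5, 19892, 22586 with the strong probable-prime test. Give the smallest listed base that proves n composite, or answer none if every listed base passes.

n − 1 = 22918 = 2^1 · 11459, so s = 1 and d = 11459.
Base 2: x_0 = 2^11459 mod 22919 = 3998. x_0 ∉ {1, 22918} and s = 1, so 2 is a Miller–Rabin witness and 22919 is composite.
Base 5: x_0 = 5^11459 mod 22919 = 9381. x_0 ∉ {1, 22918} and s = 1, so 5 is a Miller–Rabin witness and 22919 is composite.
Base 19892: x_0 = 19892^11459 mod 22919 = 22913. x_0 ∉ {1, 22918} and s = 1, so 19892 is a Miller–Rabin witness and 22919 is composite.
Base 22586: x_0 = 22586^11459 mod 22919 = 18663. x_0 ∉ {1, 22918} and s = 1, so 22586 is a Miller–Rabin witness and 22919 is composite.
The smallest witness among the given bases is 2.

2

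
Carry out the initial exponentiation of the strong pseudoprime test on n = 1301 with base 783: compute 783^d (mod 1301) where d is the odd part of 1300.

51

n − 1 = 1300 = 2^2 · 325, so s = 2 and d = 325.
By repeated squaring, 783^325 ≡ 51 (mod 1301).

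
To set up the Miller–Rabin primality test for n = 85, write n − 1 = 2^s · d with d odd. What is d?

21

Halving: 84 → 42 → 21; 21 is odd.
So 84 = 2^2 · 21.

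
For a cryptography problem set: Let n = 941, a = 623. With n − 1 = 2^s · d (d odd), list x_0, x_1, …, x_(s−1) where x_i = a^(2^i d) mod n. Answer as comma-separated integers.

1, 1

n − 1 = 940 = 2^2 · 235, so s = 2 and d = 235.
x_0 = 623^235 mod 941 = 1.
x_1 = 1^2 mod 941 = 1.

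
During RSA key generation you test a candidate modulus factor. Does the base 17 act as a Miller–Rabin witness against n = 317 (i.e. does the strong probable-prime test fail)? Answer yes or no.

no

n − 1 = 316 = 2^2 · 79, so s = 2 and d = 79.
x_0 = 17^79 mod 317 = 114.
x_0 is neither 1 nor 316, so continue squaring.
x_1 = 114^2 mod 317 = 316.
x_1 ≡ −1, so 17 is not a witness.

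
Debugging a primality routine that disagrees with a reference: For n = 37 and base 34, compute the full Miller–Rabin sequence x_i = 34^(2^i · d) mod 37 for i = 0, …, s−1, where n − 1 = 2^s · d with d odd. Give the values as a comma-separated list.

n − 1 = 36 = 2^2 · 9, so s = 2 and d = 9.
x_0 = 34^9 mod 37 = 1.
x_1 = 1^2 mod 37 = 1.

1, 1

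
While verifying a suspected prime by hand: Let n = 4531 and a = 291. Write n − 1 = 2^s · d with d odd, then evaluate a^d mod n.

3884

n − 1 = 4530 = 2^1 · 2265, so s = 1 and d = 2265.
291^2265 mod 4531 = 3884.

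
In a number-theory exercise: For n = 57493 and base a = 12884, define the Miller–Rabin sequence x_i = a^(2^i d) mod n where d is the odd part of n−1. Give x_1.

57492

n − 1 = 57492 = 2^2 · 14373, so s = 2 and d = 14373.
x_0 = 12884^14373 mod 57493 = 30999.
x_1 = 30999^2 mod 57493 = 57492.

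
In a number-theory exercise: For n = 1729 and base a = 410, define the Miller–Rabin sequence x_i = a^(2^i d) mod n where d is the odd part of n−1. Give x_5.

n − 1 = 1728 = 2^6 · 27, so s = 6 and d = 27.
x_0 = 410^27 mod 1729 = 1331.
x_1 = 1331^2 mod 1729 = 1065.
x_2 = 1065^2 mod 1729 = 1.
x_3 = 1^2 mod 1729 = 1.
x_4 = 1^2 mod 1729 = 1.
x_5 = 1^2 mod 1729 = 1.

1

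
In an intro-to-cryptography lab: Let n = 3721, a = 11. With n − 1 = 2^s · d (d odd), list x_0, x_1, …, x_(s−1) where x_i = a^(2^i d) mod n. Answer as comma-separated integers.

n − 1 = 3720 = 2^3 · 465, so s = 3 and d = 465.
x_0 = 11^465 mod 3721 = 1231.
x_1 = 1231^2 mod 3721 = 914.
x_2 = 914^2 mod 3721 = 1892.

1231, 914, 1892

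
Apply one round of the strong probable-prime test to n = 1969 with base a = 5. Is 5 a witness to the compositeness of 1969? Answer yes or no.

n − 1 = 1968 = 2^4 · 123, so s = 4 and d = 123.
Repeated squaring mod 1969: 5^1 ≡ 5, 5^2 ≡ 25, 5^4 ≡ 625, 5^8 ≡ 763, 5^16 ≡ 1314, 5^32 ≡ 1752, 5^64 ≡ 1802.
123 = 64 + 32 + 16 + 8 + 2 + 1, so 5^123 ≡ 1802·1752·1314·763·25·5 ≡ 840 (mod 1969).
x_0 = 5^123 mod 1969 = 840.
x_0 is neither 1 nor 1968, so continue squaring.
x_1 = 840^2 mod 1969 = 698.
x_2 = 698^2 mod 1969 = 861.
x_3 = 861^2 mod 1969 = 977.
Reached i = s−1 = 3 without hitting −1: 5 is a Miller–Rabin witness and 1969 is composite.

yes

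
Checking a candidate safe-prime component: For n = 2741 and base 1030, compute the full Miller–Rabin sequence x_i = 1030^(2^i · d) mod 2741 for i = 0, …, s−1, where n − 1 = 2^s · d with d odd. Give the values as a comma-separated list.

2085, 2740

n − 1 = 2740 = 2^2 · 685, so s = 2 and d = 685.
x_0 = 1030^685 mod 2741 = 2085.
x_1 = 2085^2 mod 2741 = 2740.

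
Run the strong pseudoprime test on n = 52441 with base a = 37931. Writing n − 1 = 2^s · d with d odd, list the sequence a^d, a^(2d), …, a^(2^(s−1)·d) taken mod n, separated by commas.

5953, 40534, 28626

n − 1 = 52440 = 2^3 · 6555, so s = 3 and d = 6555.
x_0 = 37931^6555 mod 52441 = 5953.
x_1 = 5953^2 mod 52441 = 40534.
x_2 = 40534^2 mod 52441 = 28626.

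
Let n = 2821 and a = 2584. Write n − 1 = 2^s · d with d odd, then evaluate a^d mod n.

1611

n − 1 = 2820 = 2^2 · 705, so s = 2 and d = 705.
Repeated squaring mod 2821: 2584^1 ≡ 2584, 2584^2 ≡ 2570, 2584^4 ≡ 939, 2584^8 ≡ 1569, 2584^16 ≡ 1849, 2584^32 ≡ 2570, 2584^64 ≡ 939, 2584^128 ≡ 1569, 2584^256 ≡ 1849, 2584^512 ≡ 2570.
705 = 512 + 128 + 64 + 1, so 2584^705 ≡ 2570·1569·939·2584 ≡ 1611 (mod 2821).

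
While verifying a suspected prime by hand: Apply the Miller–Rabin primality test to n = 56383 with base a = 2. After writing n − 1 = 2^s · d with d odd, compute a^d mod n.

n − 1 = 56382 = 2^1 · 28191, so s = 1 and d = 28191.
Repeated squaring mod 56383: 2^1 ≡ 2, 2^2 ≡ 4, 2^4 ≡ 16, 2^8 ≡ 256, 2^16 ≡ 9153, 2^32 ≡ 48654, 2^64 ≡ 27844, 2^128 ≡ 22086, 2^256 ≡ 22063, 2^512 ≡ 21530, 2^1024 ≡ 16257, 2^2048 ≡ 22928, 2^4096 ≡ 34475, 2^8192 ≡ 28368, 2^16384 ≡ 45248.
28191 = 16384 + 8192 + 2048 + 1024 + 512 + 16 + 8 + 4 + 2 + 1, so 2^28191 ≡ 45248·28368·22928·16257·21530·9153·256·16·4·2 ≡ 1 (mod 56383).

1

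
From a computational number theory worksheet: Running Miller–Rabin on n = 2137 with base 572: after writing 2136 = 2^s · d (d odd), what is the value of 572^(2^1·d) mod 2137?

n − 1 = 2136 = 2^3 · 267, so s = 3 and d = 267.
By repeated squaring, 572^267 ≡ 265 (mod 2137).
x_0 = 265.
x_1 = 265^2 mod 2137 = 1841.

1841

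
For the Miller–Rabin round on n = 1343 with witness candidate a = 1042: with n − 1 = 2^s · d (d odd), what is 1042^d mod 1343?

41

n − 1 = 1342 = 2^1 · 671, so s = 1 and d = 671.
By repeated squaring, 1042^671 ≡ 41 (mod 1343).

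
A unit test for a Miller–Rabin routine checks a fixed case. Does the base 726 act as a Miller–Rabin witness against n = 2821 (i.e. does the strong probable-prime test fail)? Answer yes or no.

n − 1 = 2820 = 2^2 · 705, so s = 2 and d = 705.
x_0 = 726^705 mod 2821 = 216.
x_0 is neither 1 nor 2820, so continue squaring.
x_1 = 216^2 mod 2821 = 1520.
Reached i = s−1 = 1 without hitting −1: 726 is a Miller–Rabin witness and 2821 is composite.

yes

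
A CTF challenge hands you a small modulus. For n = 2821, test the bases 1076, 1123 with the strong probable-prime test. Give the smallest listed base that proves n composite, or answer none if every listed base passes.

n − 1 = 2820 = 2^2 · 705, so s = 2 and d = 705.
Base 1076: x_0 = 1076^705 mod 2821 = 2820. x_0 = 2820 ≡ −1, so 1076 is not a witness.
Base 1123: x_0 = 1123^705 mod 2821 = 993. x_0 is neither 1 nor 2820, so continue squaring. x_1 = 993^2 mod 2821 = 1520. Reached i = s−1 = 1 without hitting −1: 1123 is a Miller–Rabin witness and 2821 is composite.
The smallest witness among the given bases is 1123.

1123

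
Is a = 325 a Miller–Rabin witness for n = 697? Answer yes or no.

no

n − 1 = 696 = 2^3 · 87, so s = 3 and d = 87.
x_0 = 325^87 mod 697 = 519.
x_0 is neither 1 nor 696, so continue squaring.
x_1 = 519^2 mod 697 = 319.
x_2 = 319^2 mod 697 = 696.
x_2 ≡ −1, so 325 is not a witness.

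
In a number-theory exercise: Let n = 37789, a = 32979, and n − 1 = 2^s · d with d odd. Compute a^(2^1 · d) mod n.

n − 1 = 37788 = 2^2 · 9447, so s = 2 and d = 9447.
By repeated squaring, 32979^9447 ≡ 18382 (mod 37789).
x_0 = 18382.
x_1 = 18382^2 mod 37789 = 26475.

26475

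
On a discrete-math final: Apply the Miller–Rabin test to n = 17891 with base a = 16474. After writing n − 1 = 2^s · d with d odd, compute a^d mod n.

n − 1 = 17890 = 2^1 · 8945, so s = 1 and d = 8945.
16474^8945 mod 17891 = 17890.

17890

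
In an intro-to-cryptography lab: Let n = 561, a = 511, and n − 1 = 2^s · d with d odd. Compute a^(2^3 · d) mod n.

1

n − 1 = 560 = 2^4 · 35, so s = 4 and d = 35.
Repeated squaring mod 561: 511^1 ≡ 511, 511^2 ≡ 256, 511^4 ≡ 460, 511^8 ≡ 103, 511^16 ≡ 511, 511^32 ≡ 256.
35 = 32 + 2 + 1, so 511^35 ≡ 256·256·511 ≡ 1 (mod 561).
x_0 = 1.
x_1 = 1^2 mod 561 = 1.
x_2 = 1^2 mod 561 = 1.
x_3 = 1^2 mod 561 = 1.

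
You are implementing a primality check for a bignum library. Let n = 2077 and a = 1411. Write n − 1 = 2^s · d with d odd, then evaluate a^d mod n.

n − 1 = 2076 = 2^2 · 519, so s = 2 and d = 519.
1411^519 mod 2077 = 1335.

1335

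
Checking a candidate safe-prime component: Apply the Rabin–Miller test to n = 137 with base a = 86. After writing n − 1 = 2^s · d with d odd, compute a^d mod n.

n − 1 = 136 = 2^3 · 17, so s = 3 and d = 17.
Repeated squaring mod 137: 86^1 ≡ 86, 86^2 ≡ 135, 86^4 ≡ 4, 86^8 ≡ 16, 86^16 ≡ 119.
17 = 16 + 1, so 86^17 ≡ 119·86 ≡ 96 (mod 137).

96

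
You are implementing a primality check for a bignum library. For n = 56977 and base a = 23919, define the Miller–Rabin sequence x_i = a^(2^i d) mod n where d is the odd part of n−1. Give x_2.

n − 1 = 56976 = 2^4 · 3561, so s = 4 and d = 3561.
x_0 = 23919^3561 mod 56977 = 10859.
x_1 = 10859^2 mod 56977 = 32468.
x_2 = 32468^2 mod 56977 = 39547.

39547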